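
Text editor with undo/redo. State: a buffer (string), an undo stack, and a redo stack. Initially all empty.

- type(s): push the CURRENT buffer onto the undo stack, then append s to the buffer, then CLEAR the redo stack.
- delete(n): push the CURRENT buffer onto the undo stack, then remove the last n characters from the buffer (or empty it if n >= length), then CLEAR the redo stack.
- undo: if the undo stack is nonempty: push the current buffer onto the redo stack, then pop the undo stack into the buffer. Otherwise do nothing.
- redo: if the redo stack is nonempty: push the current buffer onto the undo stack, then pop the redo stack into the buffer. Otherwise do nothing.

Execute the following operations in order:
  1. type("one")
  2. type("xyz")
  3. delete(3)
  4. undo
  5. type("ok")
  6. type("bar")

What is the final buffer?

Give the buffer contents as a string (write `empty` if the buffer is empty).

Answer: onexyzokbar

Derivation:
After op 1 (type): buf='one' undo_depth=1 redo_depth=0
After op 2 (type): buf='onexyz' undo_depth=2 redo_depth=0
After op 3 (delete): buf='one' undo_depth=3 redo_depth=0
After op 4 (undo): buf='onexyz' undo_depth=2 redo_depth=1
After op 5 (type): buf='onexyzok' undo_depth=3 redo_depth=0
After op 6 (type): buf='onexyzokbar' undo_depth=4 redo_depth=0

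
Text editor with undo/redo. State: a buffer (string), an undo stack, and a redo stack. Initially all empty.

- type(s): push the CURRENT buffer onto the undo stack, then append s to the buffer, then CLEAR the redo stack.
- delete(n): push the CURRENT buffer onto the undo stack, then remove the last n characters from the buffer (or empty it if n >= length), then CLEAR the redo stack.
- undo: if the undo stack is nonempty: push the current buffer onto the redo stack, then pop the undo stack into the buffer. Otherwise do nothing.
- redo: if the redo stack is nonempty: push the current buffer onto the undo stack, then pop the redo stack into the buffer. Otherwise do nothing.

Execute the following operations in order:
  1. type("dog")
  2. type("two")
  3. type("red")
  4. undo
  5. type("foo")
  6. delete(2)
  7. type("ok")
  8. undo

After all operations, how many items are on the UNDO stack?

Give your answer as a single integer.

Answer: 4

Derivation:
After op 1 (type): buf='dog' undo_depth=1 redo_depth=0
After op 2 (type): buf='dogtwo' undo_depth=2 redo_depth=0
After op 3 (type): buf='dogtwored' undo_depth=3 redo_depth=0
After op 4 (undo): buf='dogtwo' undo_depth=2 redo_depth=1
After op 5 (type): buf='dogtwofoo' undo_depth=3 redo_depth=0
After op 6 (delete): buf='dogtwof' undo_depth=4 redo_depth=0
After op 7 (type): buf='dogtwofok' undo_depth=5 redo_depth=0
After op 8 (undo): buf='dogtwof' undo_depth=4 redo_depth=1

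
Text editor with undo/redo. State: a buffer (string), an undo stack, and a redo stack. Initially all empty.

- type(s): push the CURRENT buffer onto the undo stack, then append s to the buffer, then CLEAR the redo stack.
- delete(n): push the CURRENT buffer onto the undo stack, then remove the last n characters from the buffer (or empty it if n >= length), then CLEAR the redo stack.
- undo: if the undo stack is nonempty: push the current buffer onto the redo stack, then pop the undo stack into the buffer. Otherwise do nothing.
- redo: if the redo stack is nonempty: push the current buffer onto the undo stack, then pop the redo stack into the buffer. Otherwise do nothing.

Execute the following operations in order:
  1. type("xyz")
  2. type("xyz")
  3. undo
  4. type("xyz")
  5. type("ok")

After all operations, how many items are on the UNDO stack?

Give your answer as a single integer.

Answer: 3

Derivation:
After op 1 (type): buf='xyz' undo_depth=1 redo_depth=0
After op 2 (type): buf='xyzxyz' undo_depth=2 redo_depth=0
After op 3 (undo): buf='xyz' undo_depth=1 redo_depth=1
After op 4 (type): buf='xyzxyz' undo_depth=2 redo_depth=0
After op 5 (type): buf='xyzxyzok' undo_depth=3 redo_depth=0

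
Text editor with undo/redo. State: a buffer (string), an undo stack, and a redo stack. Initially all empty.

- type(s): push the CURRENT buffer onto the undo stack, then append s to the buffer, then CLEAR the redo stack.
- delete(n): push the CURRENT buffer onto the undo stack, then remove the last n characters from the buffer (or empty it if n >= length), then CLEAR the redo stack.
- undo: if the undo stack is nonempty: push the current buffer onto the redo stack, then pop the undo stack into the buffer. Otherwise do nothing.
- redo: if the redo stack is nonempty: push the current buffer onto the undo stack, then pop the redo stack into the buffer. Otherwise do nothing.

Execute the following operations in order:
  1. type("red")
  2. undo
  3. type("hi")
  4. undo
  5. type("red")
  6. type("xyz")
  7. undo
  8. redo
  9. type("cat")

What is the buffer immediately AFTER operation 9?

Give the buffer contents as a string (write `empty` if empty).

After op 1 (type): buf='red' undo_depth=1 redo_depth=0
After op 2 (undo): buf='(empty)' undo_depth=0 redo_depth=1
After op 3 (type): buf='hi' undo_depth=1 redo_depth=0
After op 4 (undo): buf='(empty)' undo_depth=0 redo_depth=1
After op 5 (type): buf='red' undo_depth=1 redo_depth=0
After op 6 (type): buf='redxyz' undo_depth=2 redo_depth=0
After op 7 (undo): buf='red' undo_depth=1 redo_depth=1
After op 8 (redo): buf='redxyz' undo_depth=2 redo_depth=0
After op 9 (type): buf='redxyzcat' undo_depth=3 redo_depth=0

Answer: redxyzcat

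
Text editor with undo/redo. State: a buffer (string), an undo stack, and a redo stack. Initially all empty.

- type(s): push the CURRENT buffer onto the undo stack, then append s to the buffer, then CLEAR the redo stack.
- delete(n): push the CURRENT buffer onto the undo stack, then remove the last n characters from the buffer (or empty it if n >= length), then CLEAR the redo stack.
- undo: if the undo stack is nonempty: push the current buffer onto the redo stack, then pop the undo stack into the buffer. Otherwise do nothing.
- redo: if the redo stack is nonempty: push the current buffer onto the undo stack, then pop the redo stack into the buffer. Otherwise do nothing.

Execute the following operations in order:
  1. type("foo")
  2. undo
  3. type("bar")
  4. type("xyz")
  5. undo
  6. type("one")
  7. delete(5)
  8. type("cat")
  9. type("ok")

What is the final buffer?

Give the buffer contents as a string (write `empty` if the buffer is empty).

Answer: bcatok

Derivation:
After op 1 (type): buf='foo' undo_depth=1 redo_depth=0
After op 2 (undo): buf='(empty)' undo_depth=0 redo_depth=1
After op 3 (type): buf='bar' undo_depth=1 redo_depth=0
After op 4 (type): buf='barxyz' undo_depth=2 redo_depth=0
After op 5 (undo): buf='bar' undo_depth=1 redo_depth=1
After op 6 (type): buf='barone' undo_depth=2 redo_depth=0
After op 7 (delete): buf='b' undo_depth=3 redo_depth=0
After op 8 (type): buf='bcat' undo_depth=4 redo_depth=0
After op 9 (type): buf='bcatok' undo_depth=5 redo_depth=0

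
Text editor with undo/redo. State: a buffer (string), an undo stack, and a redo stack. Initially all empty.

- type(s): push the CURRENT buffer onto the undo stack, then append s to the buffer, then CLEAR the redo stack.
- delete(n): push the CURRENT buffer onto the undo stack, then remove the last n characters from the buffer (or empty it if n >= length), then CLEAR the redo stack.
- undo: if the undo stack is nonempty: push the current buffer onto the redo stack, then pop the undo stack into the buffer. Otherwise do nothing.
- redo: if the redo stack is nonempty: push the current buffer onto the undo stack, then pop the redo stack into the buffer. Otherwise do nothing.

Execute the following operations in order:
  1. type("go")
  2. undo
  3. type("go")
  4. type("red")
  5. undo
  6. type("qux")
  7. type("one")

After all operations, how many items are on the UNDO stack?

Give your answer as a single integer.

Answer: 3

Derivation:
After op 1 (type): buf='go' undo_depth=1 redo_depth=0
After op 2 (undo): buf='(empty)' undo_depth=0 redo_depth=1
After op 3 (type): buf='go' undo_depth=1 redo_depth=0
After op 4 (type): buf='gored' undo_depth=2 redo_depth=0
After op 5 (undo): buf='go' undo_depth=1 redo_depth=1
After op 6 (type): buf='goqux' undo_depth=2 redo_depth=0
After op 7 (type): buf='goquxone' undo_depth=3 redo_depth=0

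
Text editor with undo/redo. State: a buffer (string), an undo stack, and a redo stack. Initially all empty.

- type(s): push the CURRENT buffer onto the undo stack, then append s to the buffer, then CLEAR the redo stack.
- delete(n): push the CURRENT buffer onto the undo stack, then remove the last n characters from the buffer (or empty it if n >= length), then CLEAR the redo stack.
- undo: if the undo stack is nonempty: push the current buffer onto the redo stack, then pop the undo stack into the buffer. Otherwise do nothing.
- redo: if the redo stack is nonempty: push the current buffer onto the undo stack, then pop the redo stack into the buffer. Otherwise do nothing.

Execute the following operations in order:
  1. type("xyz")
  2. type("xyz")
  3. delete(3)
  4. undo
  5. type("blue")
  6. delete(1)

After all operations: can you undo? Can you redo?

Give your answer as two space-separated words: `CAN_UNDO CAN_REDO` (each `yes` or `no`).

Answer: yes no

Derivation:
After op 1 (type): buf='xyz' undo_depth=1 redo_depth=0
After op 2 (type): buf='xyzxyz' undo_depth=2 redo_depth=0
After op 3 (delete): buf='xyz' undo_depth=3 redo_depth=0
After op 4 (undo): buf='xyzxyz' undo_depth=2 redo_depth=1
After op 5 (type): buf='xyzxyzblue' undo_depth=3 redo_depth=0
After op 6 (delete): buf='xyzxyzblu' undo_depth=4 redo_depth=0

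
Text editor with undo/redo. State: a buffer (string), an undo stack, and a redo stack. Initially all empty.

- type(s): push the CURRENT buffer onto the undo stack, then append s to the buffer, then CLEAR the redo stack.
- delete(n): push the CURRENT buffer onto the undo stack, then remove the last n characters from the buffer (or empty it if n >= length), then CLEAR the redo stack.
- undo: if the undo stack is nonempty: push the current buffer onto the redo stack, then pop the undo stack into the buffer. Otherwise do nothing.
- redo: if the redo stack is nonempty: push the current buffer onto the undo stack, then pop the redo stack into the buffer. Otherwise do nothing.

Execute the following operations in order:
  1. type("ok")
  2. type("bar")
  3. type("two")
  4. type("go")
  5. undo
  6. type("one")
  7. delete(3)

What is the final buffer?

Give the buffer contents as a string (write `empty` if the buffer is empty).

Answer: okbartwo

Derivation:
After op 1 (type): buf='ok' undo_depth=1 redo_depth=0
After op 2 (type): buf='okbar' undo_depth=2 redo_depth=0
After op 3 (type): buf='okbartwo' undo_depth=3 redo_depth=0
After op 4 (type): buf='okbartwogo' undo_depth=4 redo_depth=0
After op 5 (undo): buf='okbartwo' undo_depth=3 redo_depth=1
After op 6 (type): buf='okbartwoone' undo_depth=4 redo_depth=0
After op 7 (delete): buf='okbartwo' undo_depth=5 redo_depth=0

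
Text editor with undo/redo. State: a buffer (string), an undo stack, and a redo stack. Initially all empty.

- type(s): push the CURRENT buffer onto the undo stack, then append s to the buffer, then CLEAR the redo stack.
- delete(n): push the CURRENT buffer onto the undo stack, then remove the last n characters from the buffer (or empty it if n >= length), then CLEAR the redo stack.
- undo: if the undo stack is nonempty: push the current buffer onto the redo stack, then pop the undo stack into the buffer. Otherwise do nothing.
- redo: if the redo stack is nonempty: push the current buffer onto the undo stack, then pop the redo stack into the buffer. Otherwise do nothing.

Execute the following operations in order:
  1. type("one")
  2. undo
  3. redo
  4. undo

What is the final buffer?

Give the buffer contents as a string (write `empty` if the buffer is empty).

Answer: empty

Derivation:
After op 1 (type): buf='one' undo_depth=1 redo_depth=0
After op 2 (undo): buf='(empty)' undo_depth=0 redo_depth=1
After op 3 (redo): buf='one' undo_depth=1 redo_depth=0
After op 4 (undo): buf='(empty)' undo_depth=0 redo_depth=1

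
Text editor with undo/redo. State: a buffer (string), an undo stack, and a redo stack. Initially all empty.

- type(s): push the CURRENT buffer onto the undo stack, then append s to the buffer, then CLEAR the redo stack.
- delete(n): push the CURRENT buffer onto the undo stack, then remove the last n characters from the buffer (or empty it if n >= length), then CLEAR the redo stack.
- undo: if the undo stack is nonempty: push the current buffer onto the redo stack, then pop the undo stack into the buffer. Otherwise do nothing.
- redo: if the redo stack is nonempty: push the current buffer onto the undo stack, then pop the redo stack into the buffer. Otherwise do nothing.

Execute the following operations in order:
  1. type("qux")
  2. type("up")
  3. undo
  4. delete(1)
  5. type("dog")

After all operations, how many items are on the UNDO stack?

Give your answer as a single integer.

After op 1 (type): buf='qux' undo_depth=1 redo_depth=0
After op 2 (type): buf='quxup' undo_depth=2 redo_depth=0
After op 3 (undo): buf='qux' undo_depth=1 redo_depth=1
After op 4 (delete): buf='qu' undo_depth=2 redo_depth=0
After op 5 (type): buf='qudog' undo_depth=3 redo_depth=0

Answer: 3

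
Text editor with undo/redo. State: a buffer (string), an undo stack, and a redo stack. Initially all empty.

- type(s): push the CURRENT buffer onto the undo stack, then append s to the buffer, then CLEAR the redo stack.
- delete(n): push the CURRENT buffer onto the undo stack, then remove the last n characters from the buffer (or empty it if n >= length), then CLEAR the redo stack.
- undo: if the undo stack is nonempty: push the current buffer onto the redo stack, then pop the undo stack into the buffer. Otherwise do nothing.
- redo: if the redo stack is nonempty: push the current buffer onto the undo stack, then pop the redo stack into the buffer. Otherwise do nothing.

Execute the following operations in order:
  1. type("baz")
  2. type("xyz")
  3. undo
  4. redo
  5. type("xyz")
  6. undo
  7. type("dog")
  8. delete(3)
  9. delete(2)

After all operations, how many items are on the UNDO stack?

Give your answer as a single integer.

After op 1 (type): buf='baz' undo_depth=1 redo_depth=0
After op 2 (type): buf='bazxyz' undo_depth=2 redo_depth=0
After op 3 (undo): buf='baz' undo_depth=1 redo_depth=1
After op 4 (redo): buf='bazxyz' undo_depth=2 redo_depth=0
After op 5 (type): buf='bazxyzxyz' undo_depth=3 redo_depth=0
After op 6 (undo): buf='bazxyz' undo_depth=2 redo_depth=1
After op 7 (type): buf='bazxyzdog' undo_depth=3 redo_depth=0
After op 8 (delete): buf='bazxyz' undo_depth=4 redo_depth=0
After op 9 (delete): buf='bazx' undo_depth=5 redo_depth=0

Answer: 5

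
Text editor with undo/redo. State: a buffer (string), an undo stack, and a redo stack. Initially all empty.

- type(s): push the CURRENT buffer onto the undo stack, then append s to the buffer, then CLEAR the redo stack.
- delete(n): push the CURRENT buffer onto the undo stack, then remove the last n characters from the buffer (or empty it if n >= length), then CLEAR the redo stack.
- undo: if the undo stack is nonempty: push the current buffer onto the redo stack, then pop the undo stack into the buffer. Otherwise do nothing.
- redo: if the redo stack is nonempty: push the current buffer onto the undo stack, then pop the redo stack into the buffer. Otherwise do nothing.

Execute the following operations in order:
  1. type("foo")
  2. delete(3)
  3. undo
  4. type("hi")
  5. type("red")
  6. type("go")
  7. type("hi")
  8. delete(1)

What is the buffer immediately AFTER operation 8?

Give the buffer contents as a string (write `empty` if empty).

Answer: foohiredgoh

Derivation:
After op 1 (type): buf='foo' undo_depth=1 redo_depth=0
After op 2 (delete): buf='(empty)' undo_depth=2 redo_depth=0
After op 3 (undo): buf='foo' undo_depth=1 redo_depth=1
After op 4 (type): buf='foohi' undo_depth=2 redo_depth=0
After op 5 (type): buf='foohired' undo_depth=3 redo_depth=0
After op 6 (type): buf='foohiredgo' undo_depth=4 redo_depth=0
After op 7 (type): buf='foohiredgohi' undo_depth=5 redo_depth=0
After op 8 (delete): buf='foohiredgoh' undo_depth=6 redo_depth=0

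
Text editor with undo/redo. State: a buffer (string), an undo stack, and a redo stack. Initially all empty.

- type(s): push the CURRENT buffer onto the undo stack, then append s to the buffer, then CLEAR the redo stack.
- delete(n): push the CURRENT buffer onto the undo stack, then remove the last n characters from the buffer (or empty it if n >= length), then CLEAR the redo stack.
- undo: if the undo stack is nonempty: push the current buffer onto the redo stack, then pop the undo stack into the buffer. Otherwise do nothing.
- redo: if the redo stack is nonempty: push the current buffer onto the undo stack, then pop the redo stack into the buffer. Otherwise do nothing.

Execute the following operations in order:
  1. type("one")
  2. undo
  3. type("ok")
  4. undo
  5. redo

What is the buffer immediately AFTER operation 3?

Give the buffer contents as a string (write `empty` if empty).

Answer: ok

Derivation:
After op 1 (type): buf='one' undo_depth=1 redo_depth=0
After op 2 (undo): buf='(empty)' undo_depth=0 redo_depth=1
After op 3 (type): buf='ok' undo_depth=1 redo_depth=0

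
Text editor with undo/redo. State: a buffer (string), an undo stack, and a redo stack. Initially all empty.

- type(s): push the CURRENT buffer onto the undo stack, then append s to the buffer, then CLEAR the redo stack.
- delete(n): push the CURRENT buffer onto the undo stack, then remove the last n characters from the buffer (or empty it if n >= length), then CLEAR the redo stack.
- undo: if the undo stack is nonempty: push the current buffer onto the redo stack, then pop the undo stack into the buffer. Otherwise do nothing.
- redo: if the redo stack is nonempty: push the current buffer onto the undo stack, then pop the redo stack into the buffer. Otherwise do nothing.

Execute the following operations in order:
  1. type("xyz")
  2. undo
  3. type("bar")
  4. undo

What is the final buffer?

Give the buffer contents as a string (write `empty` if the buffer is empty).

Answer: empty

Derivation:
After op 1 (type): buf='xyz' undo_depth=1 redo_depth=0
After op 2 (undo): buf='(empty)' undo_depth=0 redo_depth=1
After op 3 (type): buf='bar' undo_depth=1 redo_depth=0
After op 4 (undo): buf='(empty)' undo_depth=0 redo_depth=1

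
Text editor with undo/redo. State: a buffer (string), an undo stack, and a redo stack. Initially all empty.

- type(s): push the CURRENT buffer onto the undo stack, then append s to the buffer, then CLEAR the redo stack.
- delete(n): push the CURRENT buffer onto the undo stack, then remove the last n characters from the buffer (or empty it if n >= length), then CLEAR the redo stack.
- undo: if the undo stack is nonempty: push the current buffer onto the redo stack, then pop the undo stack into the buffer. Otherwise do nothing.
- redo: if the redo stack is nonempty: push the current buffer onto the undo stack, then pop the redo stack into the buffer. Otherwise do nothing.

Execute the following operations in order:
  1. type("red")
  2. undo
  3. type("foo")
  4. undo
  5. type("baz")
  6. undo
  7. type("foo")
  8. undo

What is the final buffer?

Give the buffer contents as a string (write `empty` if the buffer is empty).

Answer: empty

Derivation:
After op 1 (type): buf='red' undo_depth=1 redo_depth=0
After op 2 (undo): buf='(empty)' undo_depth=0 redo_depth=1
After op 3 (type): buf='foo' undo_depth=1 redo_depth=0
After op 4 (undo): buf='(empty)' undo_depth=0 redo_depth=1
After op 5 (type): buf='baz' undo_depth=1 redo_depth=0
After op 6 (undo): buf='(empty)' undo_depth=0 redo_depth=1
After op 7 (type): buf='foo' undo_depth=1 redo_depth=0
After op 8 (undo): buf='(empty)' undo_depth=0 redo_depth=1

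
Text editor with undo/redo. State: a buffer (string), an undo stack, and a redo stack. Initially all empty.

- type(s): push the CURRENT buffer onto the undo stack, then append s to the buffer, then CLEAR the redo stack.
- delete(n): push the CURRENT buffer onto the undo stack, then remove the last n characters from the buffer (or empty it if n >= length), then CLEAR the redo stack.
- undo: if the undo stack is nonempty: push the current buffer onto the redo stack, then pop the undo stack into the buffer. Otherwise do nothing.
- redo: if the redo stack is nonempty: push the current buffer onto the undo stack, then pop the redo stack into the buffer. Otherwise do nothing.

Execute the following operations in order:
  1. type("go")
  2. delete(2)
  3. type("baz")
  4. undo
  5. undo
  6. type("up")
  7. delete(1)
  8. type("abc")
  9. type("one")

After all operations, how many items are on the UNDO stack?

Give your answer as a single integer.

After op 1 (type): buf='go' undo_depth=1 redo_depth=0
After op 2 (delete): buf='(empty)' undo_depth=2 redo_depth=0
After op 3 (type): buf='baz' undo_depth=3 redo_depth=0
After op 4 (undo): buf='(empty)' undo_depth=2 redo_depth=1
After op 5 (undo): buf='go' undo_depth=1 redo_depth=2
After op 6 (type): buf='goup' undo_depth=2 redo_depth=0
After op 7 (delete): buf='gou' undo_depth=3 redo_depth=0
After op 8 (type): buf='gouabc' undo_depth=4 redo_depth=0
After op 9 (type): buf='gouabcone' undo_depth=5 redo_depth=0

Answer: 5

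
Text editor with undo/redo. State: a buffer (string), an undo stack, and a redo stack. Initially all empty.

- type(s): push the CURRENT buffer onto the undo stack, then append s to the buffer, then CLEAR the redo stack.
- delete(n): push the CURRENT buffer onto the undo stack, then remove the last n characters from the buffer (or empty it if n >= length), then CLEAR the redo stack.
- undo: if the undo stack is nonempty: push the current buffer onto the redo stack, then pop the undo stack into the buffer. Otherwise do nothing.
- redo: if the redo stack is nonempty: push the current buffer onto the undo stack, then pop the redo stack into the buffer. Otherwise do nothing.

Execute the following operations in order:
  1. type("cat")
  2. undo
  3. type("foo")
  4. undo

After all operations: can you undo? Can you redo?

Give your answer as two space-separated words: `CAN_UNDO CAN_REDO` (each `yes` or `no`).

Answer: no yes

Derivation:
After op 1 (type): buf='cat' undo_depth=1 redo_depth=0
After op 2 (undo): buf='(empty)' undo_depth=0 redo_depth=1
After op 3 (type): buf='foo' undo_depth=1 redo_depth=0
After op 4 (undo): buf='(empty)' undo_depth=0 redo_depth=1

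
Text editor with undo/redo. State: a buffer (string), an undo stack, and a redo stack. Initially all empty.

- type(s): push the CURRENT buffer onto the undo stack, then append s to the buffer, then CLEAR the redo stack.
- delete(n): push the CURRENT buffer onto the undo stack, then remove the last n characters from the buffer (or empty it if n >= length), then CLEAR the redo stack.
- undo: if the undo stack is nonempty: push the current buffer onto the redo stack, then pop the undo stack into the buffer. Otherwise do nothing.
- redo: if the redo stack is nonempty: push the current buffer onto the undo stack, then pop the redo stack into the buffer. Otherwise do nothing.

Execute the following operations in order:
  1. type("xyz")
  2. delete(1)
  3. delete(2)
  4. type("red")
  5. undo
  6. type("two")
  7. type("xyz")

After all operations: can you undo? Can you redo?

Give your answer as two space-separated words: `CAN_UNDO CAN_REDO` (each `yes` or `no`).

Answer: yes no

Derivation:
After op 1 (type): buf='xyz' undo_depth=1 redo_depth=0
After op 2 (delete): buf='xy' undo_depth=2 redo_depth=0
After op 3 (delete): buf='(empty)' undo_depth=3 redo_depth=0
After op 4 (type): buf='red' undo_depth=4 redo_depth=0
After op 5 (undo): buf='(empty)' undo_depth=3 redo_depth=1
After op 6 (type): buf='two' undo_depth=4 redo_depth=0
After op 7 (type): buf='twoxyz' undo_depth=5 redo_depth=0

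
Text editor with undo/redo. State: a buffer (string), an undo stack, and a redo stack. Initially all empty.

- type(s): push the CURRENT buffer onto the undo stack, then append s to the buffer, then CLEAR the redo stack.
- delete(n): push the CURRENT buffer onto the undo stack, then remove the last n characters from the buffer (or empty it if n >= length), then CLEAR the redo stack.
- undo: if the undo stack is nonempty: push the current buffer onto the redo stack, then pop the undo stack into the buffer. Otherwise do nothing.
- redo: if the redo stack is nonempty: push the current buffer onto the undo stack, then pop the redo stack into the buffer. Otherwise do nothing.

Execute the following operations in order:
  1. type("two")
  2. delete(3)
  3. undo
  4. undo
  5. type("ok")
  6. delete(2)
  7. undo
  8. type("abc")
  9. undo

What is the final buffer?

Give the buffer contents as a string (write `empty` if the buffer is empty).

Answer: ok

Derivation:
After op 1 (type): buf='two' undo_depth=1 redo_depth=0
After op 2 (delete): buf='(empty)' undo_depth=2 redo_depth=0
After op 3 (undo): buf='two' undo_depth=1 redo_depth=1
After op 4 (undo): buf='(empty)' undo_depth=0 redo_depth=2
After op 5 (type): buf='ok' undo_depth=1 redo_depth=0
After op 6 (delete): buf='(empty)' undo_depth=2 redo_depth=0
After op 7 (undo): buf='ok' undo_depth=1 redo_depth=1
After op 8 (type): buf='okabc' undo_depth=2 redo_depth=0
After op 9 (undo): buf='ok' undo_depth=1 redo_depth=1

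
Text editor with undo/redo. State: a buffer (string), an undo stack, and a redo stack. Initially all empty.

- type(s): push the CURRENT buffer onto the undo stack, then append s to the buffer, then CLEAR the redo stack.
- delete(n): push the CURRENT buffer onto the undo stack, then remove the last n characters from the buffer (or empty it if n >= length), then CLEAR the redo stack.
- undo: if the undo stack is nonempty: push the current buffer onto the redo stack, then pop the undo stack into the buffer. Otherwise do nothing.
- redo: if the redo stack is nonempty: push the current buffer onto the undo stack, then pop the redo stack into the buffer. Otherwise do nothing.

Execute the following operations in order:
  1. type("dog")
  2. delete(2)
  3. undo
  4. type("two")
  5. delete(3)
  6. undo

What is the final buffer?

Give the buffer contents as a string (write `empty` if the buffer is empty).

After op 1 (type): buf='dog' undo_depth=1 redo_depth=0
After op 2 (delete): buf='d' undo_depth=2 redo_depth=0
After op 3 (undo): buf='dog' undo_depth=1 redo_depth=1
After op 4 (type): buf='dogtwo' undo_depth=2 redo_depth=0
After op 5 (delete): buf='dog' undo_depth=3 redo_depth=0
After op 6 (undo): buf='dogtwo' undo_depth=2 redo_depth=1

Answer: dogtwo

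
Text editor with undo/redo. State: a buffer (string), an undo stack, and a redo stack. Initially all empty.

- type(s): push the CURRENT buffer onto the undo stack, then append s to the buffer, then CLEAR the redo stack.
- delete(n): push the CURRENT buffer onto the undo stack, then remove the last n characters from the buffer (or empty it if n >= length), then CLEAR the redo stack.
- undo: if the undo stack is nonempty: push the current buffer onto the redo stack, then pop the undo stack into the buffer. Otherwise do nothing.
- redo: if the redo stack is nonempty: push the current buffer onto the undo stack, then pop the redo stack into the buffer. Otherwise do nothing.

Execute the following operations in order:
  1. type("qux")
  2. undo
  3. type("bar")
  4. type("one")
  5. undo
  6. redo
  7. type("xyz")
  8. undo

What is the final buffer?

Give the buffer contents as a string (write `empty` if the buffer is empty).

After op 1 (type): buf='qux' undo_depth=1 redo_depth=0
After op 2 (undo): buf='(empty)' undo_depth=0 redo_depth=1
After op 3 (type): buf='bar' undo_depth=1 redo_depth=0
After op 4 (type): buf='barone' undo_depth=2 redo_depth=0
After op 5 (undo): buf='bar' undo_depth=1 redo_depth=1
After op 6 (redo): buf='barone' undo_depth=2 redo_depth=0
After op 7 (type): buf='baronexyz' undo_depth=3 redo_depth=0
After op 8 (undo): buf='barone' undo_depth=2 redo_depth=1

Answer: barone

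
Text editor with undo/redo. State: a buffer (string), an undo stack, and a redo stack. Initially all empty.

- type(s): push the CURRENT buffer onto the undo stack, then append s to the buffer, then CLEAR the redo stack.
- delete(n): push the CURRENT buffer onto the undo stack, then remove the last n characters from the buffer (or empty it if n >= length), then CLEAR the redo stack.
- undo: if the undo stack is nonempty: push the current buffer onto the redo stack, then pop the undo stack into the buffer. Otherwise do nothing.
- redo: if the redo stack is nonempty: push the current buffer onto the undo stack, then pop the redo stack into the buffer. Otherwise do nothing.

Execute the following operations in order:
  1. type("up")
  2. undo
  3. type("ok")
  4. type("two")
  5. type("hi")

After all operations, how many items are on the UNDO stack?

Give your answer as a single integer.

Answer: 3

Derivation:
After op 1 (type): buf='up' undo_depth=1 redo_depth=0
After op 2 (undo): buf='(empty)' undo_depth=0 redo_depth=1
After op 3 (type): buf='ok' undo_depth=1 redo_depth=0
After op 4 (type): buf='oktwo' undo_depth=2 redo_depth=0
After op 5 (type): buf='oktwohi' undo_depth=3 redo_depth=0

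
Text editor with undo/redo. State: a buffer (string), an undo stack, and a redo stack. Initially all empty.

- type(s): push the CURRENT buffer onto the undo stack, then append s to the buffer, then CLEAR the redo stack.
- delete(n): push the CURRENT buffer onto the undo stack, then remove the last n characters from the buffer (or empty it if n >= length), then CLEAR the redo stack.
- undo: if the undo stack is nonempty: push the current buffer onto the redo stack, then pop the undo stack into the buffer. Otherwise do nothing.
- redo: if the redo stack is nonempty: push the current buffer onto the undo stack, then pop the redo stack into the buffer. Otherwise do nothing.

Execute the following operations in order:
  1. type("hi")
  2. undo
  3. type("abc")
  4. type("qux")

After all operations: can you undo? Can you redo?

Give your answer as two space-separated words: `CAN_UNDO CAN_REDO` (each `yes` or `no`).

After op 1 (type): buf='hi' undo_depth=1 redo_depth=0
After op 2 (undo): buf='(empty)' undo_depth=0 redo_depth=1
After op 3 (type): buf='abc' undo_depth=1 redo_depth=0
After op 4 (type): buf='abcqux' undo_depth=2 redo_depth=0

Answer: yes no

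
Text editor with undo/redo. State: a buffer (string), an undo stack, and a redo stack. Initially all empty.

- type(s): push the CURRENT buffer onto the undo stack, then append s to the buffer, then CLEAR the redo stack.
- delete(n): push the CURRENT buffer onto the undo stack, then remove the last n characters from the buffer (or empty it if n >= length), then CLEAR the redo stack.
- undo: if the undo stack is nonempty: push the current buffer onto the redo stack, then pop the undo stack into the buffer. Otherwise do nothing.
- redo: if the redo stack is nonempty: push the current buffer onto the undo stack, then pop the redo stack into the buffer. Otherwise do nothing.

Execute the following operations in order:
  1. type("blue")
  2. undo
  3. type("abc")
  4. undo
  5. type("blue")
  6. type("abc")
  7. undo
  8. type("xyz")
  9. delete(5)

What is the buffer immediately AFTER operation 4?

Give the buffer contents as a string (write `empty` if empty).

After op 1 (type): buf='blue' undo_depth=1 redo_depth=0
After op 2 (undo): buf='(empty)' undo_depth=0 redo_depth=1
After op 3 (type): buf='abc' undo_depth=1 redo_depth=0
After op 4 (undo): buf='(empty)' undo_depth=0 redo_depth=1

Answer: empty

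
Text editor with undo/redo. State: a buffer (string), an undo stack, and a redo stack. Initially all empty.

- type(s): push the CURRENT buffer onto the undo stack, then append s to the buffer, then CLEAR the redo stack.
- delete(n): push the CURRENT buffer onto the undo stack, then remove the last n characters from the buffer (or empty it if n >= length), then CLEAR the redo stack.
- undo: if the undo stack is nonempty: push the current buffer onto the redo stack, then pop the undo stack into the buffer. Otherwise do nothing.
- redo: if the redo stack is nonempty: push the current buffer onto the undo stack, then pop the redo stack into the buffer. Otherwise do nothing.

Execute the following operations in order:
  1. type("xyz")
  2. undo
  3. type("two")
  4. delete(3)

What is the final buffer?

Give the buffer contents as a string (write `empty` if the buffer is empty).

After op 1 (type): buf='xyz' undo_depth=1 redo_depth=0
After op 2 (undo): buf='(empty)' undo_depth=0 redo_depth=1
After op 3 (type): buf='two' undo_depth=1 redo_depth=0
After op 4 (delete): buf='(empty)' undo_depth=2 redo_depth=0

Answer: empty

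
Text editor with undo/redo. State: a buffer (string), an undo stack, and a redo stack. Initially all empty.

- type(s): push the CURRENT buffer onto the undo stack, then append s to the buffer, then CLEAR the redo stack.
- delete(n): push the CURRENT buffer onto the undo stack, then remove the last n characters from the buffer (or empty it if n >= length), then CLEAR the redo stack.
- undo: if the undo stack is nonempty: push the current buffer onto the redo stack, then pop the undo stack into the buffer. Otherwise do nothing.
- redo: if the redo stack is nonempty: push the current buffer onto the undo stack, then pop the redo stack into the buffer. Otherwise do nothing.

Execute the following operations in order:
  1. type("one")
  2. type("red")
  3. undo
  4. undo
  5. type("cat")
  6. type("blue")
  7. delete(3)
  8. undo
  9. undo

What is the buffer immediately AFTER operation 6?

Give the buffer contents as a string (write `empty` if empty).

After op 1 (type): buf='one' undo_depth=1 redo_depth=0
After op 2 (type): buf='onered' undo_depth=2 redo_depth=0
After op 3 (undo): buf='one' undo_depth=1 redo_depth=1
After op 4 (undo): buf='(empty)' undo_depth=0 redo_depth=2
After op 5 (type): buf='cat' undo_depth=1 redo_depth=0
After op 6 (type): buf='catblue' undo_depth=2 redo_depth=0

Answer: catblue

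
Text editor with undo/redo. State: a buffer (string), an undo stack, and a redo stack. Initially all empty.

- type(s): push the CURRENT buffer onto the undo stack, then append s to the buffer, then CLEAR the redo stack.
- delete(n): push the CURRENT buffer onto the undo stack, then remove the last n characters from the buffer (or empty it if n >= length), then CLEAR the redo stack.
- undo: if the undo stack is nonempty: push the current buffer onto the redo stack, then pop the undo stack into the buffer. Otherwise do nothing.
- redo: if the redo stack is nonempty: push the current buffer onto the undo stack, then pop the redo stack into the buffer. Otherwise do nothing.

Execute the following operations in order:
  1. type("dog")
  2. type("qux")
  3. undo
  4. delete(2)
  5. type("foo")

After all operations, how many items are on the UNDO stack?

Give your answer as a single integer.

Answer: 3

Derivation:
After op 1 (type): buf='dog' undo_depth=1 redo_depth=0
After op 2 (type): buf='dogqux' undo_depth=2 redo_depth=0
After op 3 (undo): buf='dog' undo_depth=1 redo_depth=1
After op 4 (delete): buf='d' undo_depth=2 redo_depth=0
After op 5 (type): buf='dfoo' undo_depth=3 redo_depth=0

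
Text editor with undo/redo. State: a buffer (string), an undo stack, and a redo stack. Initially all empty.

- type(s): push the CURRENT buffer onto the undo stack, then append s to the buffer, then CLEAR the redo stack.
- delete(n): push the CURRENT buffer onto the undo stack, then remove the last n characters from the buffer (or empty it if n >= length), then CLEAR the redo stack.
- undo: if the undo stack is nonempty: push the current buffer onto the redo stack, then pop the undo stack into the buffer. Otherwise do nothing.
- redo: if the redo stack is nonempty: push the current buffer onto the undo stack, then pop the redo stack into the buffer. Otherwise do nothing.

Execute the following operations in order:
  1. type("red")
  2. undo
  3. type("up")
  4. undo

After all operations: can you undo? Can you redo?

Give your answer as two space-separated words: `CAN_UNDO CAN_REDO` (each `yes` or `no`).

Answer: no yes

Derivation:
After op 1 (type): buf='red' undo_depth=1 redo_depth=0
After op 2 (undo): buf='(empty)' undo_depth=0 redo_depth=1
After op 3 (type): buf='up' undo_depth=1 redo_depth=0
After op 4 (undo): buf='(empty)' undo_depth=0 redo_depth=1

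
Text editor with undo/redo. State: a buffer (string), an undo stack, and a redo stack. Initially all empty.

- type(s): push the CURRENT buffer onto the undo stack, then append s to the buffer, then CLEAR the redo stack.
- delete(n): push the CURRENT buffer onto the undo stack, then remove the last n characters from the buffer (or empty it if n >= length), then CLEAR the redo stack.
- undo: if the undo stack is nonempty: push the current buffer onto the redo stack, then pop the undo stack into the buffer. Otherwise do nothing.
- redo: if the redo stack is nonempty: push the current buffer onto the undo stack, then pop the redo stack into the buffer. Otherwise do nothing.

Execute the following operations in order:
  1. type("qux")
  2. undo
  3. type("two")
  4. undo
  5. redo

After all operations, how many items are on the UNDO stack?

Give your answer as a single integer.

After op 1 (type): buf='qux' undo_depth=1 redo_depth=0
After op 2 (undo): buf='(empty)' undo_depth=0 redo_depth=1
After op 3 (type): buf='two' undo_depth=1 redo_depth=0
After op 4 (undo): buf='(empty)' undo_depth=0 redo_depth=1
After op 5 (redo): buf='two' undo_depth=1 redo_depth=0

Answer: 1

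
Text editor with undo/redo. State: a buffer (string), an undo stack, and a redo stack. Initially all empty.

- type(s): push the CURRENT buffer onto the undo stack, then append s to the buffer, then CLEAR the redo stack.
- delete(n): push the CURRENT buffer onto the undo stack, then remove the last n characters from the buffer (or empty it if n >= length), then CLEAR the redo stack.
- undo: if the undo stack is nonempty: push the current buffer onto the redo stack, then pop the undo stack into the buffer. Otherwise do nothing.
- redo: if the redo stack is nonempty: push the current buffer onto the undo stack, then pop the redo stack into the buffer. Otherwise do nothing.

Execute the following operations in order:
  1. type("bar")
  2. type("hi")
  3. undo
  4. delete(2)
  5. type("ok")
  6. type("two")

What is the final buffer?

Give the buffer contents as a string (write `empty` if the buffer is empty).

Answer: boktwo

Derivation:
After op 1 (type): buf='bar' undo_depth=1 redo_depth=0
After op 2 (type): buf='barhi' undo_depth=2 redo_depth=0
After op 3 (undo): buf='bar' undo_depth=1 redo_depth=1
After op 4 (delete): buf='b' undo_depth=2 redo_depth=0
After op 5 (type): buf='bok' undo_depth=3 redo_depth=0
After op 6 (type): buf='boktwo' undo_depth=4 redo_depth=0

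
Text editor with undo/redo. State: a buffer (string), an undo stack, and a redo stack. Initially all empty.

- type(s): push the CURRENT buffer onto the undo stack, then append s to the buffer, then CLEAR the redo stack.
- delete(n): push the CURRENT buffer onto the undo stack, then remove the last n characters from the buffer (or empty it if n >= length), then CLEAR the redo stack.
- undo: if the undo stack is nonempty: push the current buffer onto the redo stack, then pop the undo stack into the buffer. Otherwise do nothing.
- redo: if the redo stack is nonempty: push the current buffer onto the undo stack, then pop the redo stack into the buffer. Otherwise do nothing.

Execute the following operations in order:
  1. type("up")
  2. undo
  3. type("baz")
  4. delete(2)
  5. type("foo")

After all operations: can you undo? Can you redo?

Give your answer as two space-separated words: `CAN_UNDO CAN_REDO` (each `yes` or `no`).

Answer: yes no

Derivation:
After op 1 (type): buf='up' undo_depth=1 redo_depth=0
After op 2 (undo): buf='(empty)' undo_depth=0 redo_depth=1
After op 3 (type): buf='baz' undo_depth=1 redo_depth=0
After op 4 (delete): buf='b' undo_depth=2 redo_depth=0
After op 5 (type): buf='bfoo' undo_depth=3 redo_depth=0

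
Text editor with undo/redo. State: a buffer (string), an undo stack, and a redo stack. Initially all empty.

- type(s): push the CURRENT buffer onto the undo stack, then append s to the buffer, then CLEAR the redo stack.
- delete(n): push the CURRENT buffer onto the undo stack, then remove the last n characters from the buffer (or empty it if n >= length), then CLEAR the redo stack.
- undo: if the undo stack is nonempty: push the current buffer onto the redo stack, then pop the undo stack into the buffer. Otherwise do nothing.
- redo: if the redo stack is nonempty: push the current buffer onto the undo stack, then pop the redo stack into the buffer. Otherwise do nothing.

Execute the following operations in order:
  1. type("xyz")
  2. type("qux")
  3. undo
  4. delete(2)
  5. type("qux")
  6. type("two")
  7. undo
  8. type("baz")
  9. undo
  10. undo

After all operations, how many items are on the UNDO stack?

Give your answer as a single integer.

After op 1 (type): buf='xyz' undo_depth=1 redo_depth=0
After op 2 (type): buf='xyzqux' undo_depth=2 redo_depth=0
After op 3 (undo): buf='xyz' undo_depth=1 redo_depth=1
After op 4 (delete): buf='x' undo_depth=2 redo_depth=0
After op 5 (type): buf='xqux' undo_depth=3 redo_depth=0
After op 6 (type): buf='xquxtwo' undo_depth=4 redo_depth=0
After op 7 (undo): buf='xqux' undo_depth=3 redo_depth=1
After op 8 (type): buf='xquxbaz' undo_depth=4 redo_depth=0
After op 9 (undo): buf='xqux' undo_depth=3 redo_depth=1
After op 10 (undo): buf='x' undo_depth=2 redo_depth=2

Answer: 2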